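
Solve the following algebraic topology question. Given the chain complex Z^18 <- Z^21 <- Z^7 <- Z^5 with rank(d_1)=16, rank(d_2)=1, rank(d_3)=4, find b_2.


rank H_k = rank(ker d_k) - rank(im d_{k+1}).
rank(ker d_2) = rank(C_2) - rank(d_2) = 7 - 1 = 6.
rank(im d_{2+1}) = 4.
rank H_2 = 6 - 4 = 2

2


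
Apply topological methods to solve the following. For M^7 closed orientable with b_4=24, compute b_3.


Poincare duality for closed orientable n-manifolds: b_k = b_{n-k}.
Here n = 7, so b_3 = b_4 = 24

24


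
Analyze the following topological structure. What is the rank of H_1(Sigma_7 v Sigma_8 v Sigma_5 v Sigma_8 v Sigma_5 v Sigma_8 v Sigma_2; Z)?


For a wedge X v Y: reduced H_k(X v Y) = H_k(X) + H_k(Y).
Each Sigma_g contributes b_1 = 2g.
b_1 = 14 + 16 + 10 + 16 + 10 + 16 + 4 = 86

86


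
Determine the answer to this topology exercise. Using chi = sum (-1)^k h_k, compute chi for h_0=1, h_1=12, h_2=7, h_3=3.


Handles of index k contribute (-1)^k to chi (same as CW cells).
chi = (1) + (-12) + (7) + (-3) = -7

-7


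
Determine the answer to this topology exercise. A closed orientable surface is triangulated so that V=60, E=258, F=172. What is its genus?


chi = V - E + F = 60 - 258 + 172 = -26
For orientable closed surface: chi = 2 - 2g, so g = (2 - chi)/2.
g = (2 - (-26)) / 2 = 28 / 2 = 14

14


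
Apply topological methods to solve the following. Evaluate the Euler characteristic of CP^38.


CP^38 has one cell in each even dimension 0, 2, ..., 2*38 (38+1 cells total).
All cells are even-dimensional, so chi = number of cells.
chi = 38 + 1 = 39

39


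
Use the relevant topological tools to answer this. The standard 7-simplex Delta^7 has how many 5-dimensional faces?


Delta^7 has 7+1 vertices. A 5-face is a choice of 5+1 vertices.
f_5 = C(7+1, 5+1) = C(8,6) = 28

28


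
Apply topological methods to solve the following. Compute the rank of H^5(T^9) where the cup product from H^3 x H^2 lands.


Cup product: H^p x H^q -> H^{p+q}; here p+q = 3+2 = 5.
rank H^k(T^n) = C(n,k).
C(9,5) = 126

126


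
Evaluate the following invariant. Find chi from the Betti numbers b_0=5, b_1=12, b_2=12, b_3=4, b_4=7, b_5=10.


chi = sum_k (-1)^k b_k.
= (5) + (-12) + (12) + (-4) + (7) + (-10)
= -2

-2


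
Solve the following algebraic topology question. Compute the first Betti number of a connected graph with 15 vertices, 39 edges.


For a connected graph: rank(pi_1) = b_1 = E - V + 1 = 1 - chi.
chi = V - E = 15 - 39 = -24.
rank = 1 - (-24) = 39 - 15 + 1 = 25

25


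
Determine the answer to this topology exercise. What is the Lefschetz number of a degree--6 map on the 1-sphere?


On S^1: L(f) = tr(f_0*) + (-1)^1 tr(f_1*) = 1 + (-1)^1 * deg(f).
L(f) = 1 + (-1)^1 * -6 = 1 + 6 = 7

7


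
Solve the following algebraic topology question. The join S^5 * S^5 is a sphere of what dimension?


Join of spheres: S^m * S^n = S^{m+n+1}.
dim = 5 + 5 + 1 = 11

11


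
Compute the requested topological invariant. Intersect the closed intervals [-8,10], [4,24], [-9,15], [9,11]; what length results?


Intersection = [max(a_i), min(b_i)] = [9, 10].
Length = 10 - 9 = 1

1


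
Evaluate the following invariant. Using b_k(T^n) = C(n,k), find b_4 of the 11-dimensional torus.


By the Kunneth formula, b_k(T^n) = C(n,k).
b_4(T^11) = C(11,4).
C(11,4) = 11!/(4!*7!) = 330

330


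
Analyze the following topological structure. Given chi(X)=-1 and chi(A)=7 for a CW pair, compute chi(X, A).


Relative Euler characteristic: chi(X, A) = chi(X) - chi(A).
= -1 - (7) = -8

-8


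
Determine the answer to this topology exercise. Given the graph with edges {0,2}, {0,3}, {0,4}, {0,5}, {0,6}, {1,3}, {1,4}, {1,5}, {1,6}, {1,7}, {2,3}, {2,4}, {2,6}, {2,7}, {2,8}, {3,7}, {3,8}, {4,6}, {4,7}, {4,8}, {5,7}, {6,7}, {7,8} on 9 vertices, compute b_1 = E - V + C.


b_1 = E - V + (number of components).
E = 23, V = 9, components = 1.
b_1 = 23 - 9 + 1 = 15

15


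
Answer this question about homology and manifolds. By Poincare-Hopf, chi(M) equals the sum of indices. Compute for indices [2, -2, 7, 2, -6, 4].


Poincare-Hopf: chi(M) = sum of indices of zeros.
chi = (2) + (-2) + (7) + (2) + (-6) + (4) = 7

7


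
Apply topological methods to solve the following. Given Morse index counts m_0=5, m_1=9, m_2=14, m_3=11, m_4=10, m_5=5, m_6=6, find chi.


Morse theory: chi(M) = sum_k (-1)^k m_k where m_k = #(index-k critical points).
= (5) + (-9) + (14) + (-11) + (10) + (-5) + (6) = 10

10


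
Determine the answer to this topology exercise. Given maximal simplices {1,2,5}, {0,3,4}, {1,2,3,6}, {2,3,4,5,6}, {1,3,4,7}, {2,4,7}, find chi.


Enumerate all faces; f-vector: f_0=8, f_1=21, f_2=20, f_3=7, f_4=1.
chi = sum (-1)^k f_k = 1

1


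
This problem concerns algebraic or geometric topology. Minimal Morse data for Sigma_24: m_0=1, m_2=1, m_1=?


A perfect Morse function has m_k = b_k.
For Sigma_24: b_0=1, b_1=2g=48, b_2=1.
Saddles m_1 = 2g = 48

48


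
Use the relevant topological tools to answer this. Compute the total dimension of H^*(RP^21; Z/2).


H^k(RP^21; Z/2) = Z/2 for each 0 <= k <= 21.
Total dimension = 21 + 1 = 22

22


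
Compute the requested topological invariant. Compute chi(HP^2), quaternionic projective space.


HP^2 has one cell in each dimension 0, 4, ..., 4*2 (2+1 cells, all even-dim).
chi = 2 + 1 = 3

3


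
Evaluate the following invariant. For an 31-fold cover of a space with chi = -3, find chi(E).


For a finite covering: chi(E) = (number of sheets) * chi(B).
chi(E) = 31 * (-3) = -93

-93


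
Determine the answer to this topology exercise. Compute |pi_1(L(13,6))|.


pi_1(L(p,q)) = Z/pZ for any q coprime to p.
|pi_1(L(13,6))| = 13

13


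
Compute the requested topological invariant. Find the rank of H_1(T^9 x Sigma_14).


pi_1(A x B) = pi_1(A) x pi_1(B); rank of abelianization = b_1.
b_1(T^9) = 9, b_1(Sigma_14) = 2*14 = 28.
b_1(product) = 9 + 28 = 37

37


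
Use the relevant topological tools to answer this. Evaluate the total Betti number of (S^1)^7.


b_k(T^7) = C(7,k), so the sum over k is sum_k C(7,k) = 2^7.
Total = 2^7 = 128

128


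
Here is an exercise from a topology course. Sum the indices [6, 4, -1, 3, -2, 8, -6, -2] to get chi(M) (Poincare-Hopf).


Poincare-Hopf: chi(M) = sum of indices of zeros.
chi = (6) + (4) + (-1) + (3) + (-2) + (8) + (-6) + (-2) = 10

10


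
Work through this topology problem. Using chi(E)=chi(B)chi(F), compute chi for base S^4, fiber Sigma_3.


chi(S^4) = 2 (n even), chi(Sigma_3) = 2 - 2*3 = -4.
chi(E) = 2 * (-4) = -8

-8


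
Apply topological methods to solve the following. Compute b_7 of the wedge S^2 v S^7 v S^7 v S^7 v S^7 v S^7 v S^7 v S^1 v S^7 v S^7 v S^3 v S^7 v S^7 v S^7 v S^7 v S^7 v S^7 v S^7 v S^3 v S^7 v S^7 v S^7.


For a wedge of spheres, H_k (k>0) is free on one generator per sphere of dimension k.
Spheres of dimension 7: count = 18.
b_7 = 18

18


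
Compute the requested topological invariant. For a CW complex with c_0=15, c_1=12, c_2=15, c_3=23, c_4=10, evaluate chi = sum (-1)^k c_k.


chi = sum_k (-1)^k c_k.
= (-1)^0*15 + (-1)^1*12 + (-1)^2*15 + (-1)^3*23 + (-1)^4*10
= (15) + (-12) + (15) + (-23) + (10)
= 5

5


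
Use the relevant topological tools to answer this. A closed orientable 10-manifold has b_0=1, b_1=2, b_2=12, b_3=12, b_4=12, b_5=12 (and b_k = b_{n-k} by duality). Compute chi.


By Poincare duality b_k = b_{10-k}, so full Betti numbers: b_0=1, b_1=2, b_2=12, b_3=12, b_4=12, b_5=12, b_6=12, b_7=12, b_8=12, b_9=2, b_10=1.
chi = sum (-1)^k b_k = 10

10


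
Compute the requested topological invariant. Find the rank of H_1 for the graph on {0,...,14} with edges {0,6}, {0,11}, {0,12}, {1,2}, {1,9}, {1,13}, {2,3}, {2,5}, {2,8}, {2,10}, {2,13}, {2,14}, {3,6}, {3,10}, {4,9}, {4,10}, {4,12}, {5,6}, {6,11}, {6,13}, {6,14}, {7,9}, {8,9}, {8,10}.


b_1 = E - V + (number of components).
E = 24, V = 15, components = 1.
b_1 = 24 - 15 + 1 = 10

10


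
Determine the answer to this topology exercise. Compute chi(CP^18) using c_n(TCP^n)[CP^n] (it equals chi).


For any closed oriented manifold, <e(TM),[M]> = chi(M).
chi(CP^18) = 18+1 = 19

19


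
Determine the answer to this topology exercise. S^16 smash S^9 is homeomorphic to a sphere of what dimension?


S^m ^ S^n = S^{m+n}.
k = 16 + 9 = 25

25


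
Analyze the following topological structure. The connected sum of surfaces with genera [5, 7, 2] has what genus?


Genus is additive under connected sum of orientable surfaces.
g = 5 + 7 + 2 = 14

14


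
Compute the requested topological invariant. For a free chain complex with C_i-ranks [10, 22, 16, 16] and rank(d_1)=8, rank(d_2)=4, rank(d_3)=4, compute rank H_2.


rank H_k = rank(ker d_k) - rank(im d_{k+1}).
rank(ker d_2) = rank(C_2) - rank(d_2) = 16 - 4 = 12.
rank(im d_{2+1}) = 4.
rank H_2 = 12 - 4 = 8

8


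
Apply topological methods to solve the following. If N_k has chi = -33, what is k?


chi = 2 - k for closed non-orientable surfaces with k crosscaps.
-33 = 2 - k
k = 2 - (-33) = 35

35


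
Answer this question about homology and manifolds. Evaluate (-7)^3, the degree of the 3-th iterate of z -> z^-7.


deg(f) = -7. Degree is multiplicative: deg(f^3) = (deg f)^3.
deg(f^3) = (-7)^3 = -343

-343


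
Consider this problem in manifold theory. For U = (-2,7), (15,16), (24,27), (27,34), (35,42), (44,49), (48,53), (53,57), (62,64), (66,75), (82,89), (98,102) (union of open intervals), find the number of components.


Sort and merge overlapping open intervals.
Merged: (-2,7), (15,16), (24,27), (27,34), (35,42), (44,53), (53,57), (62,64), (66,75), (82,89), (98,102).
Number of components = 11

11


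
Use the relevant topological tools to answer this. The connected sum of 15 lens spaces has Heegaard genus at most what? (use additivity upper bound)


Heegaard genus satisfies g(A#B) <= g(A) + g(B).
Each lens space has g = 1.
Upper bound: 15 * 1 = 15

15


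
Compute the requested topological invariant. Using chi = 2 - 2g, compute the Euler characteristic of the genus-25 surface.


For a closed orientable surface of genus g: chi = 2 - 2g.
Here g = 25.
chi = 2 - 2*25 = 2 - 50 = -48

-48


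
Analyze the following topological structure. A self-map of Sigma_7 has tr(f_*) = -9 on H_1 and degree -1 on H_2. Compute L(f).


L(f) = tr(f_0*) - tr(f_1*) + tr(f_2*).
= 1 - (-9) + (-1)
= 9

9


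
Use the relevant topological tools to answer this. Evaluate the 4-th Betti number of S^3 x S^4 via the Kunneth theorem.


Each S^d has Poincare polynomial 1 + t^d.
The product S^3 x S^4 has Poincare polynomial prod(1+t^d_i).
Expanding: b_0=1, b_3=1, b_4=1, b_7=1.
b_4 = 1

1


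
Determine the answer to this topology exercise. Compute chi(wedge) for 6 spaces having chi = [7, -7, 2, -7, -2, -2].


chi(A v B) = chi(A) + chi(B) - 1 (one point identified).
For 6 spaces: chi = (sum chi_i) - (6 - 1).
sum = -9; chi = -9 - 5 = -14

-14


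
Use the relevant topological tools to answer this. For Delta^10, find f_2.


Delta^10 has 10+1 vertices. A 2-face is a choice of 2+1 vertices.
f_2 = C(10+1, 2+1) = C(11,3) = 165

165


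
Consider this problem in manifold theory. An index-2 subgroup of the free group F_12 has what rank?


Nielsen-Schreier: an index-n subgroup of F_r is free of rank 1 + n(r-1).
Equivalently: chi(cover) = n*chi(base); chi(vee_r S^1) = 1 - 12 = -11.
chi(E) = 2*(-11) = -22; rank = 1 - chi(E) = 1 - (-22) = 23.
rank = 1 + 2*(12-1) = 1 + 22 = 23

23


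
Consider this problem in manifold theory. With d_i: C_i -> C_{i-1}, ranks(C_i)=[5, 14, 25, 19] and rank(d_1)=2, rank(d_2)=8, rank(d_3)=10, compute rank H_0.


rank H_k = rank(ker d_k) - rank(im d_{k+1}).
rank(ker d_0) = rank(C_0) - rank(d_0) = 5 - 0 = 5.
rank(im d_{0+1}) = 2.
rank H_0 = 5 - 2 = 3

3


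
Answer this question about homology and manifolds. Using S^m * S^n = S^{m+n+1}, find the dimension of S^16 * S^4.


Join of spheres: S^m * S^n = S^{m+n+1}.
dim = 16 + 4 + 1 = 21

21


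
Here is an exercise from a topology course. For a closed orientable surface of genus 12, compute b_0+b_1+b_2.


For Sigma_12: b_0 = 1, b_1 = 2g = 24, b_2 = 1.
Total = 1 + 24 + 1 = 26

26


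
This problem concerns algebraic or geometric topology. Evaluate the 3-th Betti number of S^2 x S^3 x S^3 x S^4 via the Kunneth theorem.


Each S^d has Poincare polynomial 1 + t^d.
The product S^2 x S^3 x S^3 x S^4 has Poincare polynomial prod(1+t^d_i).
Expanding: b_0=1, b_2=1, b_3=2, b_4=1, b_5=2, b_6=2, b_7=2, b_8=1, b_9=2, b_10=1, b_12=1.
b_3 = 2

2


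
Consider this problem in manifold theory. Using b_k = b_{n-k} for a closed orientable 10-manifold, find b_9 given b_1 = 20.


Poincare duality for closed orientable n-manifolds: b_k = b_{n-k}.
Here n = 10, so b_9 = b_1 = 20

20


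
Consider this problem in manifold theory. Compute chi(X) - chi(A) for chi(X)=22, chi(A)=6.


Relative Euler characteristic: chi(X, A) = chi(X) - chi(A).
= 22 - (6) = 16

16


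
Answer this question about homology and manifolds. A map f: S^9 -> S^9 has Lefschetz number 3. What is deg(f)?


L(f) = 1 + (-1)^9 deg(f) on S^9.
3 = 1 + (-1)^9 * deg(f)
(-1)^9 * deg(f) = 2
deg(f) = -2

-2


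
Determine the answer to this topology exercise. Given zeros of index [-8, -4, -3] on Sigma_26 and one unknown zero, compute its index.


Poincare-Hopf: sum of indices = chi(M).
chi(Sigma_26) = 2 - 2*26 = -50.
Sum of known indices = -15.
x = chi - (sum known) = -50 - (-15) = -35

-35


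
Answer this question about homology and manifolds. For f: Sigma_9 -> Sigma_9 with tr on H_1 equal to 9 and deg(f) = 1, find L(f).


L(f) = tr(f_0*) - tr(f_1*) + tr(f_2*).
= 1 - (9) + (1)
= -7

-7


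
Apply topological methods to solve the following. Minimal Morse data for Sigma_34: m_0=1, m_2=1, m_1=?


A perfect Morse function has m_k = b_k.
For Sigma_34: b_0=1, b_1=2g=68, b_2=1.
Saddles m_1 = 2g = 68

68


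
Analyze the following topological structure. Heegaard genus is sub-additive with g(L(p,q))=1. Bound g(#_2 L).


Heegaard genus satisfies g(A#B) <= g(A) + g(B).
Each lens space has g = 1.
Upper bound: 2 * 1 = 2

2


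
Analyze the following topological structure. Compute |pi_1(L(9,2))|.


pi_1(L(p,q)) = Z/pZ for any q coprime to p.
|pi_1(L(9,2))| = 9

9


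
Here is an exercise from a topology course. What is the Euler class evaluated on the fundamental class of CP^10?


For any closed oriented manifold, <e(TM),[M]> = chi(M).
chi(CP^10) = 10+1 = 11

11


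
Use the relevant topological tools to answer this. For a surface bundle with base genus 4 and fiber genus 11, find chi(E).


For a fiber bundle F -> E -> B (with CW structure): chi(E) = chi(B) * chi(F).
chi(Sigma_4) = -6, chi(Sigma_11) = -20.
chi(E) = (-6) * (-20) = 120

120


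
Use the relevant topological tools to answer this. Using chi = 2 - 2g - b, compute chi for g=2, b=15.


For a compact orientable surface with genus g and b boundary components: chi = 2 - 2g - b.
chi = 2 - 2*2 - 15 = 2 - 4 - 15 = -17

-17


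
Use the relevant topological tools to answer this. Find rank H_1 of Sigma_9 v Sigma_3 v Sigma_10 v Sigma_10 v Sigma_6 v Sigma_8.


For a wedge X v Y: reduced H_k(X v Y) = H_k(X) + H_k(Y).
Each Sigma_g contributes b_1 = 2g.
b_1 = 18 + 6 + 20 + 20 + 12 + 16 = 92

92


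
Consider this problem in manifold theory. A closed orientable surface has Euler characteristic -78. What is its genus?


chi = 2 - 2g for closed orientable surfaces.
-78 = 2 - 2g
2g = 2 - (-78) = 80
g = 40

40


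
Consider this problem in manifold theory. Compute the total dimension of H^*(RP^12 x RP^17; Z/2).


dim H^*(RP^n; Z/2) = n+1 (one Z/2 in each degree 0..n).
Total Betti number is multiplicative.
Total = (12+1) * (17+1) = 13 * 18 = 234

234


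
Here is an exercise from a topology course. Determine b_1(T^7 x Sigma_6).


pi_1(A x B) = pi_1(A) x pi_1(B); rank of abelianization = b_1.
b_1(T^7) = 7, b_1(Sigma_6) = 2*6 = 12.
b_1(product) = 7 + 12 = 19

19


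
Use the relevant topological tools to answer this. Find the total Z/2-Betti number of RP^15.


H^k(RP^15; Z/2) = Z/2 for each 0 <= k <= 15.
Total dimension = 15 + 1 = 16

16


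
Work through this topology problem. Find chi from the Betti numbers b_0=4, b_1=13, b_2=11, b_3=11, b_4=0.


chi = sum_k (-1)^k b_k.
= (4) + (-13) + (11) + (-11) + (0)
= -9

-9


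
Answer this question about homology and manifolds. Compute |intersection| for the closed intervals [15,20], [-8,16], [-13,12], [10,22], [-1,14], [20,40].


Intersection = [max(a_i), min(b_i)] = [20, 12].
Since 20 > 12, the intersection is empty.
Length = 0

0


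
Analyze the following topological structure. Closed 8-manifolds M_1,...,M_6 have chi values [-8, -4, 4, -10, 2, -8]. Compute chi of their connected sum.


For n-manifolds: chi(A#B) = chi(A) + chi(B) - chi(S^8).
chi(S^8) = 1 + (-1)^8 = 2.
chi(#) = (sum chi_i) - (6-1)*chi(S^8) = -24 - 5*2 = -34

-34


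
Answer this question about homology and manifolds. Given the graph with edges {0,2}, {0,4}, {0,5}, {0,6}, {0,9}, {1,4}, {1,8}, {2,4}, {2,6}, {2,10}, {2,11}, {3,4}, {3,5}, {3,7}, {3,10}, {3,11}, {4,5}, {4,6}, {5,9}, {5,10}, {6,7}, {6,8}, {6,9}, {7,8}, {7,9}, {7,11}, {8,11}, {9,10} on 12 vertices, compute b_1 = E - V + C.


b_1 = E - V + (number of components).
E = 28, V = 12, components = 1.
b_1 = 28 - 12 + 1 = 17

17


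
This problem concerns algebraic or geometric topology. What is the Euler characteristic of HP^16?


HP^16 has one cell in each dimension 0, 4, ..., 4*16 (16+1 cells, all even-dim).
chi = 16 + 1 = 17

17


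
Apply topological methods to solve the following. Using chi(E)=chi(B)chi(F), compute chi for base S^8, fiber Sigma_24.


chi(S^8) = 2 (n even), chi(Sigma_24) = 2 - 2*24 = -46.
chi(E) = 2 * (-46) = -92

-92


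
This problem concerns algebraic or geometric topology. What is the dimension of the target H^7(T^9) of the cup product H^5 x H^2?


Cup product: H^p x H^q -> H^{p+q}; here p+q = 5+2 = 7.
rank H^k(T^n) = C(n,k).
C(9,7) = 36

36


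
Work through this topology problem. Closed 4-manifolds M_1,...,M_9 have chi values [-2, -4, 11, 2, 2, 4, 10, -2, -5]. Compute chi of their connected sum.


For n-manifolds: chi(A#B) = chi(A) + chi(B) - chi(S^4).
chi(S^4) = 1 + (-1)^4 = 2.
chi(#) = (sum chi_i) - (9-1)*chi(S^4) = 16 - 8*2 = 0

0


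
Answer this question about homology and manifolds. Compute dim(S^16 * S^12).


Join of spheres: S^m * S^n = S^{m+n+1}.
dim = 16 + 12 + 1 = 29

29


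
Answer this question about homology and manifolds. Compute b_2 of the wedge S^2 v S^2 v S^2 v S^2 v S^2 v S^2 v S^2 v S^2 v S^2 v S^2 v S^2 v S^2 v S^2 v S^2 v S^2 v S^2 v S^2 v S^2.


For a wedge of spheres, H_k (k>0) is free on one generator per sphere of dimension k.
Spheres of dimension 2: count = 18.
b_2 = 18

18


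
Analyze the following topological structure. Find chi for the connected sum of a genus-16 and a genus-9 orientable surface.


chi(Sigma_16) = 2 - 2*16 = -30
chi(Sigma_9) = 2 - 2*9 = -16
For surfaces: chi(A#B) = chi(A) + chi(B) - 2.
chi = -30 + -16 - 2 = -48

-48


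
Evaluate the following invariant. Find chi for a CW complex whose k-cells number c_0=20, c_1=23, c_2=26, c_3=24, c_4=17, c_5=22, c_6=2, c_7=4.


chi = sum_k (-1)^k c_k.
= (-1)^0*20 + (-1)^1*23 + (-1)^2*26 + (-1)^3*24 + (-1)^4*17 + (-1)^5*22 + (-1)^6*2 + (-1)^7*4
= (20) + (-23) + (26) + (-24) + (17) + (-22) + (2) + (-4)
= -8

-8


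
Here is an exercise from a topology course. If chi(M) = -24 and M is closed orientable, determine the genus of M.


chi = 2 - 2g for closed orientable surfaces.
-24 = 2 - 2g
2g = 2 - (-24) = 26
g = 13

13


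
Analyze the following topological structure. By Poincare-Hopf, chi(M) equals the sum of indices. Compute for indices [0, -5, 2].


Poincare-Hopf: chi(M) = sum of indices of zeros.
chi = (0) + (-5) + (2) = -3

-3


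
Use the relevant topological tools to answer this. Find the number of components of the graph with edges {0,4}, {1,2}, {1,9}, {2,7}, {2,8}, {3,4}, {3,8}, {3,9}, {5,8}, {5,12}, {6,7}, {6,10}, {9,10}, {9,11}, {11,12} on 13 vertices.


Run DFS/union-find over 13 vertices.
V = 13, E = 15.
Number of components = 1

1


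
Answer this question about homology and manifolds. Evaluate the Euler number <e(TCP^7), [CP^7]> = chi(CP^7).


For any closed oriented manifold, <e(TM),[M]> = chi(M).
chi(CP^7) = 7+1 = 8

8


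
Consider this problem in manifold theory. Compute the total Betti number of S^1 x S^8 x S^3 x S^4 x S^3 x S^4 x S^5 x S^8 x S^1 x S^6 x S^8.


Total Betti number is multiplicative under products.
Each S^d (d>=1) has total Betti number 2.
There are 11 sphere factors.
Total = 2^11 = 2048

2048


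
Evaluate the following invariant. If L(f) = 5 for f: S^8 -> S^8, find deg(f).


L(f) = 1 + (-1)^8 deg(f) on S^8.
5 = 1 + (-1)^8 * deg(f)
(-1)^8 * deg(f) = 4
deg(f) = 4

4


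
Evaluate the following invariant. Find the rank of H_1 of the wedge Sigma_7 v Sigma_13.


For a wedge: H_1(A v B) = H_1(A) + H_1(B).
b_1(Sigma_7) = 14, b_1(Sigma_13) = 26.
b_1 = 14 + 26 = 40

40


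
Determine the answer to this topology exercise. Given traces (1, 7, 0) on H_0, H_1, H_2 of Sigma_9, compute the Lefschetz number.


L(f) = tr(f_0*) - tr(f_1*) + tr(f_2*).
= 1 - (7) + (0)
= -6

-6


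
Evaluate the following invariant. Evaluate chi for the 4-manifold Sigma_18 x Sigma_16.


chi(Sigma_18) = 2 - 2*18 = -34
chi(Sigma_16) = 2 - 2*16 = -30
chi(product) = (-34) * (-30) = 1020

1020


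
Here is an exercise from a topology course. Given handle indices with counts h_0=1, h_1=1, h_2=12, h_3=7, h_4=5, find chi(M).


Handles of index k contribute (-1)^k to chi (same as CW cells).
chi = (1) + (-1) + (12) + (-7) + (5) = 10

10


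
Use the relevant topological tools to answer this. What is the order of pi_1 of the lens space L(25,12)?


pi_1(L(p,q)) = Z/pZ for any q coprime to p.
|pi_1(L(25,12))| = 25

25


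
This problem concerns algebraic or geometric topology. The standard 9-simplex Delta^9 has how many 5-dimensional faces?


Delta^9 has 9+1 vertices. A 5-face is a choice of 5+1 vertices.
f_5 = C(9+1, 5+1) = C(10,6) = 210

210


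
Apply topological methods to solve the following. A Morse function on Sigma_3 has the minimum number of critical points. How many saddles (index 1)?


A perfect Morse function has m_k = b_k.
For Sigma_3: b_0=1, b_1=2g=6, b_2=1.
Saddles m_1 = 2g = 6

6


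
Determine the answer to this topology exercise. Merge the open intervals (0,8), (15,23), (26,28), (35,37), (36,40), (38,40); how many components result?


Sort and merge overlapping open intervals.
Merged: (0,8), (15,23), (26,28), (35,40).
Number of components = 4

4


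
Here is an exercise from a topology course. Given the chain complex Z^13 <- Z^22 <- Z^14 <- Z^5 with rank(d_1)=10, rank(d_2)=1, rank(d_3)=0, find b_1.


rank H_k = rank(ker d_k) - rank(im d_{k+1}).
rank(ker d_1) = rank(C_1) - rank(d_1) = 22 - 10 = 12.
rank(im d_{1+1}) = 1.
rank H_1 = 12 - 1 = 11

11


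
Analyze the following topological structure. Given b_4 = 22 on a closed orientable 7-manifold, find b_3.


Poincare duality for closed orientable n-manifolds: b_k = b_{n-k}.
Here n = 7, so b_3 = b_4 = 22

22


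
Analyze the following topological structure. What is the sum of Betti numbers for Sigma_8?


For Sigma_8: b_0 = 1, b_1 = 2g = 16, b_2 = 1.
Total = 1 + 16 + 1 = 18

18


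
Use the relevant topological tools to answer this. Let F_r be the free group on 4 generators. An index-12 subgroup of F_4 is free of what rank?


Nielsen-Schreier: an index-n subgroup of F_r is free of rank 1 + n(r-1).
Equivalently: chi(cover) = n*chi(base); chi(vee_r S^1) = 1 - 4 = -3.
chi(E) = 12*(-3) = -36; rank = 1 - chi(E) = 1 - (-36) = 37.
rank = 1 + 12*(4-1) = 1 + 36 = 37

37


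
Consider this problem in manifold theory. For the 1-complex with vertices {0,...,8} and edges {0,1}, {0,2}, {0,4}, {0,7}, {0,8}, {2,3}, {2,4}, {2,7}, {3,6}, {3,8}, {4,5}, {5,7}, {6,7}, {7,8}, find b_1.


b_1 = E - V + (number of components).
E = 14, V = 9, components = 1.
b_1 = 14 - 9 + 1 = 6

6


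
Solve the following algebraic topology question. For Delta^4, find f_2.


Delta^4 has 4+1 vertices. A 2-face is a choice of 2+1 vertices.
f_2 = C(4+1, 2+1) = C(5,3) = 10

10


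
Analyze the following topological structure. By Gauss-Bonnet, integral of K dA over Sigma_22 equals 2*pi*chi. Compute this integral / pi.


Gauss-Bonnet: integral K dA = 2*pi*chi(M).
chi(Sigma_22) = 2 - 2*22 = -42.
(integral K dA)/pi = 2*chi = 2*(-42) = -84

-84


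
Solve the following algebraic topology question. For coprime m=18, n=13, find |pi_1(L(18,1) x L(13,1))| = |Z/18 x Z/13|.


pi_1(X x Y) = pi_1(X) x pi_1(Y).
pi_1(L(18,1)) = Z/18, pi_1(L(13,1)) = Z/13.
|Z/18 x Z/13| = 18 * 13 = 234

234


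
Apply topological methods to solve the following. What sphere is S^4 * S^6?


Join of spheres: S^m * S^n = S^{m+n+1}.
dim = 4 + 6 + 1 = 11

11


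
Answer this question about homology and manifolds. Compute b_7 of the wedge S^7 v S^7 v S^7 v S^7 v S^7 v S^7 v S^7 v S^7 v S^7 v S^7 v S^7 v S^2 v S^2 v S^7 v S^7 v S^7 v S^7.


For a wedge of spheres, H_k (k>0) is free on one generator per sphere of dimension k.
Spheres of dimension 7: count = 15.
b_7 = 15

15


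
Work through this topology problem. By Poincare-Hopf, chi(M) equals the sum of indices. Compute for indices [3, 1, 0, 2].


Poincare-Hopf: chi(M) = sum of indices of zeros.
chi = (3) + (1) + (0) + (2) = 6

6


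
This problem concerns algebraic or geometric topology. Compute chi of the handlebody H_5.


A genus-g handlebody deformation retracts to a wedge of g circles.
chi(vee_g S^1) = 1 - g.
chi(H_5) = 1 - 5 = -4

-4


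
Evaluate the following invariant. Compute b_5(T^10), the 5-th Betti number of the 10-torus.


By the Kunneth formula, b_k(T^n) = C(n,k).
b_5(T^10) = C(10,5).
C(10,5) = 10!/(5!*5!) = 252

252


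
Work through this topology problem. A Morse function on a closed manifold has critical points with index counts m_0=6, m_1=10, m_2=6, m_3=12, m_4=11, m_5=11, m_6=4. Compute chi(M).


Morse theory: chi(M) = sum_k (-1)^k m_k where m_k = #(index-k critical points).
= (6) + (-10) + (6) + (-12) + (11) + (-11) + (4) = -6

-6


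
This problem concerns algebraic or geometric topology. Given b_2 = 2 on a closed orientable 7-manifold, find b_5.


Poincare duality for closed orientable n-manifolds: b_k = b_{n-k}.
Here n = 7, so b_5 = b_2 = 2

2


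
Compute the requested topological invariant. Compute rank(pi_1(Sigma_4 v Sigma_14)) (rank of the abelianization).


For a wedge: H_1(A v B) = H_1(A) + H_1(B).
b_1(Sigma_4) = 8, b_1(Sigma_14) = 28.
b_1 = 8 + 28 = 36

36


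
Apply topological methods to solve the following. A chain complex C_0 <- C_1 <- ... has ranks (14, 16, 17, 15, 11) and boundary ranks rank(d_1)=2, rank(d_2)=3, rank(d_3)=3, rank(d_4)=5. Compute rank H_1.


rank H_k = rank(ker d_k) - rank(im d_{k+1}).
rank(ker d_1) = rank(C_1) - rank(d_1) = 16 - 2 = 14.
rank(im d_{1+1}) = 3.
rank H_1 = 14 - 3 = 11

11


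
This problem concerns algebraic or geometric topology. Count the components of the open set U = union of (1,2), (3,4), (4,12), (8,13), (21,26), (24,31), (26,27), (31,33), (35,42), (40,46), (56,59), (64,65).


Sort and merge overlapping open intervals.
Merged: (1,2), (3,4), (4,13), (21,31), (31,33), (35,46), (56,59), (64,65).
Number of components = 8

8


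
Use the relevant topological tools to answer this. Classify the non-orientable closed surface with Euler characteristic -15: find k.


chi = 2 - k for closed non-orientable surfaces with k crosscaps.
-15 = 2 - k
k = 2 - (-15) = 17

17


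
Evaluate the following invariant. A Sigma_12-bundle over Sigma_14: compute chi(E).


For a fiber bundle F -> E -> B (with CW structure): chi(E) = chi(B) * chi(F).
chi(Sigma_14) = -26, chi(Sigma_12) = -22.
chi(E) = (-26) * (-22) = 572

572


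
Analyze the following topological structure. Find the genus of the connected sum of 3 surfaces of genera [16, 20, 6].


Genus is additive under connected sum of orientable surfaces.
g = 16 + 20 + 6 = 42

42


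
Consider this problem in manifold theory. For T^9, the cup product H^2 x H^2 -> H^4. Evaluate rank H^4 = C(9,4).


Cup product: H^p x H^q -> H^{p+q}; here p+q = 2+2 = 4.
rank H^k(T^n) = C(n,k).
C(9,4) = 126

126


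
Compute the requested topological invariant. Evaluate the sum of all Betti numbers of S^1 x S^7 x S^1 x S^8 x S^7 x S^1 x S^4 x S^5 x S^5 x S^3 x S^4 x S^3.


Total Betti number is multiplicative under products.
Each S^d (d>=1) has total Betti number 2.
There are 12 sphere factors.
Total = 2^12 = 4096

4096


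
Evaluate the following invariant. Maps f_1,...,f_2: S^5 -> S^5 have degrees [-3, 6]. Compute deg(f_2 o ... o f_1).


Degree is multiplicative: deg(composition) = product of degrees.
= (-3) * (6) = -18

-18


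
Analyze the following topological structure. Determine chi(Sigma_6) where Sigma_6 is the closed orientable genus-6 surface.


For a closed orientable surface of genus g: chi = 2 - 2g.
Here g = 6.
chi = 2 - 2*6 = 2 - 12 = -10

-10


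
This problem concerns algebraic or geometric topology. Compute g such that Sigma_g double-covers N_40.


chi(N_40) = 2 - 40 = -38.
Double cover: chi(Sigma_g) = 2 * chi(N_40) = 2*(-38) = -76.
2 - 2g = -76, so g = (2 - (-76))/2 = 78/2 = 39

39


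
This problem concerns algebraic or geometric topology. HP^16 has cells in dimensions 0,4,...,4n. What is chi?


HP^16 has one cell in each dimension 0, 4, ..., 4*16 (16+1 cells, all even-dim).
chi = 16 + 1 = 17

17


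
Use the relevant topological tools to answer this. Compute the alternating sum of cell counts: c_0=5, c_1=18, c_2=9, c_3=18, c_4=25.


chi = sum_k (-1)^k c_k.
= (-1)^0*5 + (-1)^1*18 + (-1)^2*9 + (-1)^3*18 + (-1)^4*25
= (5) + (-18) + (9) + (-18) + (25)
= 3

3


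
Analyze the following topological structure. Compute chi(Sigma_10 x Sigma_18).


chi(Sigma_10) = 2 - 2*10 = -18
chi(Sigma_18) = 2 - 2*18 = -34
chi(product) = (-18) * (-34) = 612

612


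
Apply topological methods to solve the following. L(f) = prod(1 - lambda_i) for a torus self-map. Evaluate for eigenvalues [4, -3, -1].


For a torus self-map: L(f) = det(I - A) where A acts on H_1.
L(f) = (1-4) * (1--3) * (1--1) = -3 * 4 * 2 = -24

-24


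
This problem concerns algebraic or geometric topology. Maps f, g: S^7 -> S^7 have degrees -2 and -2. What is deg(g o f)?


Degree is multiplicative under composition: deg(g o f) = deg(g) * deg(f).
= -2 * -2 = 4

4


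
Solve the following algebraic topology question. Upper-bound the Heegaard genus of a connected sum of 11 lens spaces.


Heegaard genus satisfies g(A#B) <= g(A) + g(B).
Each lens space has g = 1.
Upper bound: 11 * 1 = 11

11


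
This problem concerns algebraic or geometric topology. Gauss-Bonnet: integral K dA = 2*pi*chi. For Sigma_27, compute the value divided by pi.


Gauss-Bonnet: integral K dA = 2*pi*chi(M).
chi(Sigma_27) = 2 - 2*27 = -52.
(integral K dA)/pi = 2*chi = 2*(-52) = -104

-104


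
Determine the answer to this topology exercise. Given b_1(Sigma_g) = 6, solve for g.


For a closed orientable surface: b_1 = 2g.
6 = 2g
g = 6 / 2 = 3

3


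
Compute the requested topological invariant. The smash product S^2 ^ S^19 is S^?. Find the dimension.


S^m ^ S^n = S^{m+n}.
k = 2 + 19 = 21

21


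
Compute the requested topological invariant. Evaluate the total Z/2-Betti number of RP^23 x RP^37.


dim H^*(RP^n; Z/2) = n+1 (one Z/2 in each degree 0..n).
Total Betti number is multiplicative.
Total = (23+1) * (37+1) = 24 * 38 = 912

912


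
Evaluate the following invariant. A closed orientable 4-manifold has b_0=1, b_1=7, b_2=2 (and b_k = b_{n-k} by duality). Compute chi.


By Poincare duality b_k = b_{4-k}, so full Betti numbers: b_0=1, b_1=7, b_2=2, b_3=7, b_4=1.
chi = sum (-1)^k b_k = -10

-10


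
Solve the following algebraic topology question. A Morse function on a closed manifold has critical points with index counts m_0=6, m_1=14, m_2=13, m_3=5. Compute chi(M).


Morse theory: chi(M) = sum_k (-1)^k m_k where m_k = #(index-k critical points).
= (6) + (-14) + (13) + (-5) = 0

0


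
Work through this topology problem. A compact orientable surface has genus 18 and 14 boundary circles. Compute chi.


For a compact orientable surface with genus g and b boundary components: chi = 2 - 2g - b.
chi = 2 - 2*18 - 14 = 2 - 36 - 14 = -48

-48


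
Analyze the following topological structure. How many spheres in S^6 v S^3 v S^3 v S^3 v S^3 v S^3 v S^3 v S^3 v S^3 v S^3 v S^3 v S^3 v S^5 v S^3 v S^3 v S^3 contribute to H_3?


For a wedge of spheres, H_k (k>0) is free on one generator per sphere of dimension k.
Spheres of dimension 3: count = 14.
b_3 = 14

14


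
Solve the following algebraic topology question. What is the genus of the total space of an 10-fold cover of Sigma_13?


For an n-sheeted cover: chi(E) = n * chi(B).
chi(Sigma_13) = 2 - 2*13 = -24.
chi(E) = 10 * (-24) = -240.
genus(E) = (2 - chi(E))/2 = (2 - (-240))/2 = 242/2 = 121

121


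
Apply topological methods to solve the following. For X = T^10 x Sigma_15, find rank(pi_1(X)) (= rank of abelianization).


pi_1(A x B) = pi_1(A) x pi_1(B); rank of abelianization = b_1.
b_1(T^10) = 10, b_1(Sigma_15) = 2*15 = 30.
b_1(product) = 10 + 30 = 40

40


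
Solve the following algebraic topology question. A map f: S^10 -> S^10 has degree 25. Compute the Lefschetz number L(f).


On S^10: L(f) = tr(f_0*) + (-1)^10 tr(f_10*) = 1 + (-1)^10 * deg(f).
L(f) = 1 + (-1)^10 * 25 = 1 + 25 = 26

26


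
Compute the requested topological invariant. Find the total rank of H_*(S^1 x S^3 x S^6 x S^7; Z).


Total Betti number is multiplicative under products.
Each S^d (d>=1) has total Betti number 2.
There are 4 sphere factors.
Total = 2^4 = 16

16


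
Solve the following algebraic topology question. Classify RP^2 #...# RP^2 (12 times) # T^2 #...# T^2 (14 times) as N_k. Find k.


Since a >= 1, the sum is non-orientable; each T^2 can be replaced by RP^2 # RP^2 (since T^2#RP^2 = 3RP^2).
Total crosscaps k = 12 + 2*14 = 40.
Check via chi: chi = 12*1 + 14*0 - (12+14-1)*2 = -38 = 2 - k = -38. Consistent.

40


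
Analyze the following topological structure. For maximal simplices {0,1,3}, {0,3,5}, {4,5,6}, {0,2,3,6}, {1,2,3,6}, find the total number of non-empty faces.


Each maximal simplex on m vertices has 2^m - 1 nonempty faces.
Take the union (dedupe shared faces).
Total distinct faces = 34

34


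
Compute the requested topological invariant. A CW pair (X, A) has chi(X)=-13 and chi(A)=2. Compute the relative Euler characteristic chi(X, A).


Relative Euler characteristic: chi(X, A) = chi(X) - chi(A).
= -13 - (2) = -15

-15


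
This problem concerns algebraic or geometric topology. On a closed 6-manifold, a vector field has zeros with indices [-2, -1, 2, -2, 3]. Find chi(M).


Poincare-Hopf: chi(M) = sum of indices of zeros.
chi = (-2) + (-1) + (2) + (-2) + (3) = 0

0


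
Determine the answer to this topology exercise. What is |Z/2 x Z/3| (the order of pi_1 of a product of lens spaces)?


pi_1(X x Y) = pi_1(X) x pi_1(Y).
pi_1(L(2,1)) = Z/2, pi_1(L(3,1)) = Z/3.
|Z/2 x Z/3| = 2 * 3 = 6

6


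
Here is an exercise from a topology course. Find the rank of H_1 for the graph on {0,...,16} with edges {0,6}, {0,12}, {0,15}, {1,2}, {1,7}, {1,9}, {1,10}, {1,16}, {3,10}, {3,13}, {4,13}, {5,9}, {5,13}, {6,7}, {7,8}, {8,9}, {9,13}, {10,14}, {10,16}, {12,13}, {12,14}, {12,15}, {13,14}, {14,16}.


b_1 = E - V + (number of components).
E = 24, V = 17, components = 2.
b_1 = 24 - 17 + 2 = 9

9


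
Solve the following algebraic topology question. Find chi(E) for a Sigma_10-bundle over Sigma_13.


For a fiber bundle F -> E -> B (with CW structure): chi(E) = chi(B) * chi(F).
chi(Sigma_13) = -24, chi(Sigma_10) = -18.
chi(E) = (-24) * (-18) = 432

432


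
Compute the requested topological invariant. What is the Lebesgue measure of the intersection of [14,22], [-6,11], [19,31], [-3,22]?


Intersection = [max(a_i), min(b_i)] = [19, 11].
Since 19 > 11, the intersection is empty.
Length = 0

0


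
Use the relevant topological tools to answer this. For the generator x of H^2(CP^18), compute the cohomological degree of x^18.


|x| = 2 in H^*(CP^n).
|x^18| = 18 * |x| = 18 * 2 = 36

36


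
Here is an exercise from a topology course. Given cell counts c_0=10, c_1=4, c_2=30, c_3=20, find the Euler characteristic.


chi = sum_k (-1)^k c_k.
= (-1)^0*10 + (-1)^1*4 + (-1)^2*30 + (-1)^3*20
= (10) + (-4) + (30) + (-20)
= 16

16


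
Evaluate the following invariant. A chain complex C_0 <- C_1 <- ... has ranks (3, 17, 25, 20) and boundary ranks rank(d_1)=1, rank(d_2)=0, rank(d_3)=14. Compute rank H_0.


rank H_k = rank(ker d_k) - rank(im d_{k+1}).
rank(ker d_0) = rank(C_0) - rank(d_0) = 3 - 0 = 3.
rank(im d_{0+1}) = 1.
rank H_0 = 3 - 1 = 2

2


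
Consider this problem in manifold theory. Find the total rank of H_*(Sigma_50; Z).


For Sigma_50: b_0 = 1, b_1 = 2g = 100, b_2 = 1.
Total = 1 + 100 + 1 = 102

102


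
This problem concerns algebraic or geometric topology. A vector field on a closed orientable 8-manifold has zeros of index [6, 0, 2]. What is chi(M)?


Poincare-Hopf: chi(M) = sum of indices of zeros.
chi = (6) + (0) + (2) = 8

8


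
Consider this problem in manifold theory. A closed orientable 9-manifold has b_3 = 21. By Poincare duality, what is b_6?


Poincare duality for closed orientable n-manifolds: b_k = b_{n-k}.
Here n = 9, so b_6 = b_3 = 21

21


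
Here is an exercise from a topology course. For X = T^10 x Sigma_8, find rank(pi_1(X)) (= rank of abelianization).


pi_1(A x B) = pi_1(A) x pi_1(B); rank of abelianization = b_1.
b_1(T^10) = 10, b_1(Sigma_8) = 2*8 = 16.
b_1(product) = 10 + 16 = 26

26


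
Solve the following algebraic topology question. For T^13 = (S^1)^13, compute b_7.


By the Kunneth formula, b_k(T^n) = C(n,k).
b_7(T^13) = C(13,7).
C(13,7) = 13!/(7!*6!) = 1716

1716


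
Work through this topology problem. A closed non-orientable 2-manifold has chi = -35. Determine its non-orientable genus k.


chi = 2 - k for closed non-orientable surfaces with k crosscaps.
-35 = 2 - k
k = 2 - (-35) = 37

37


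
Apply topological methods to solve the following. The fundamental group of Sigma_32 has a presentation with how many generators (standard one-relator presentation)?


Standard presentation: pi_1(Sigma_g) = <a_1,b_1,...,a_g,b_g | [a_1,b_1]...[a_g,b_g] = 1>.
Number of generators = 2g = 2*32 = 64

64


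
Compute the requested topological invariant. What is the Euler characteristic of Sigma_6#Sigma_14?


chi(Sigma_6) = 2 - 2*6 = -10
chi(Sigma_14) = 2 - 2*14 = -26
For surfaces: chi(A#B) = chi(A) + chi(B) - 2.
chi = -10 + -26 - 2 = -38

-38


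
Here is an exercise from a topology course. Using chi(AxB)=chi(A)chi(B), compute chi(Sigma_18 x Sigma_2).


chi(Sigma_18) = 2 - 2*18 = -34
chi(Sigma_2) = 2 - 2*2 = -2
chi(product) = (-34) * (-2) = 68

68


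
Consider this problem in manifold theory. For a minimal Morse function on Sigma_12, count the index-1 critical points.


A perfect Morse function has m_k = b_k.
For Sigma_12: b_0=1, b_1=2g=24, b_2=1.
Saddles m_1 = 2g = 24

24


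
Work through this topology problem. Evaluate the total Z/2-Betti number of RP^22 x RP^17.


dim H^*(RP^n; Z/2) = n+1 (one Z/2 in each degree 0..n).
Total Betti number is multiplicative.
Total = (22+1) * (17+1) = 23 * 18 = 414

414


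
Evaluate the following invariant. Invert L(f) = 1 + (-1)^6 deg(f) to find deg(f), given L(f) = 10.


L(f) = 1 + (-1)^6 deg(f) on S^6.
10 = 1 + (-1)^6 * deg(f)
(-1)^6 * deg(f) = 9
deg(f) = 9

9
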